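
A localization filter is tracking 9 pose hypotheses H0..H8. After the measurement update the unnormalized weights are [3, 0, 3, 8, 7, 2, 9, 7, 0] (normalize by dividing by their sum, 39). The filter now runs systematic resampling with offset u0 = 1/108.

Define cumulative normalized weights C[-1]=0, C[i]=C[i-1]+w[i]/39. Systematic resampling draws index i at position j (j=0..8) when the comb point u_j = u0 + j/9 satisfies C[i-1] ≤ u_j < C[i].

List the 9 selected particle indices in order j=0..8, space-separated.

0 2 3 3 4 5 6 6 7

C = [1/13, 1/13, 2/13, 14/39, 7/13, 23/39, 32/39, 1, 1]
j=0: u_0=1/108 ∈ [0, 1/13) → index 0
j=1: u_1=13/108 ∈ [1/13, 2/13) → index 2
j=2: u_2=25/108 ∈ [2/13, 14/39) → index 3
j=3: u_3=37/108 ∈ [2/13, 14/39) → index 3
j=4: u_4=49/108 ∈ [14/39, 7/13) → index 4
j=5: u_5=61/108 ∈ [7/13, 23/39) → index 5
j=6: u_6=73/108 ∈ [23/39, 32/39) → index 6
j=7: u_7=85/108 ∈ [23/39, 32/39) → index 6
j=8: u_8=97/108 ∈ [32/39, 1) → index 7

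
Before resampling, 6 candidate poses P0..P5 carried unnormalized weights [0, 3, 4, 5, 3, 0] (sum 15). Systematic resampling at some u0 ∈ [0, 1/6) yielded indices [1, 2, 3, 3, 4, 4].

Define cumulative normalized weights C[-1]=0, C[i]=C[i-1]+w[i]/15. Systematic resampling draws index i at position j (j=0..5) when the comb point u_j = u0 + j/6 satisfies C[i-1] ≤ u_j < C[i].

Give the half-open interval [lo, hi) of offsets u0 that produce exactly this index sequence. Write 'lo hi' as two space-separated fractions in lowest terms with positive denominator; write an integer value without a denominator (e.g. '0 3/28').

C = [0, 1/5, 7/15, 4/5, 1, 1]
j=0 picked index 1: u0 ∈ [0, 1/5)
j=1 picked index 2: u0 ∈ [1/30, 3/10)
j=2 picked index 3: u0 ∈ [2/15, 7/15)
j=3 picked index 3: u0 ∈ [-1/30, 3/10)
j=4 picked index 4: u0 ∈ [2/15, 1/3)
j=5 picked index 4: u0 ∈ [-1/30, 1/6)
intersection: [2/15, 1/6)

2/15 1/6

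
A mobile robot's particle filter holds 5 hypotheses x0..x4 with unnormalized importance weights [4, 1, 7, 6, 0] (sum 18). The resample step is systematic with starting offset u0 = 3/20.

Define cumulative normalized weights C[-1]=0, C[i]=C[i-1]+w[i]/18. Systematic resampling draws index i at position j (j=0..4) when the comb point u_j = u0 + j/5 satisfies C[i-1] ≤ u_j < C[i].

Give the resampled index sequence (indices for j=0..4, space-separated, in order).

C = [2/9, 5/18, 2/3, 1, 1]
j=0: u_0=3/20 ∈ [0, 2/9) → index 0
j=1: u_1=7/20 ∈ [5/18, 2/3) → index 2
j=2: u_2=11/20 ∈ [5/18, 2/3) → index 2
j=3: u_3=3/4 ∈ [2/3, 1) → index 3
j=4: u_4=19/20 ∈ [2/3, 1) → index 3

0 2 2 3 3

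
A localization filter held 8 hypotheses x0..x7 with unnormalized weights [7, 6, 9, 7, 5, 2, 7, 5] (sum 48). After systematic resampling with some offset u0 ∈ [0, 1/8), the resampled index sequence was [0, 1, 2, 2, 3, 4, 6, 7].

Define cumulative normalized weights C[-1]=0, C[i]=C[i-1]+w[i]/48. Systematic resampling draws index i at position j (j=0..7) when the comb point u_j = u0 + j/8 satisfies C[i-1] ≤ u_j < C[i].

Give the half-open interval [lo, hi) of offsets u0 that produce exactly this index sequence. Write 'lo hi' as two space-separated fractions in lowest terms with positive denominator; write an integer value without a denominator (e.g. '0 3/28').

C = [7/48, 13/48, 11/24, 29/48, 17/24, 3/4, 43/48, 1]
j=0 picked index 0: u0 ∈ [0, 7/48)
j=1 picked index 1: u0 ∈ [1/48, 7/48)
j=2 picked index 2: u0 ∈ [1/48, 5/24)
j=3 picked index 2: u0 ∈ [-5/48, 1/12)
j=4 picked index 3: u0 ∈ [-1/24, 5/48)
j=5 picked index 4: u0 ∈ [-1/48, 1/12)
j=6 picked index 6: u0 ∈ [0, 7/48)
j=7 picked index 7: u0 ∈ [1/48, 1/8)
intersection: [1/48, 1/12)

1/48 1/12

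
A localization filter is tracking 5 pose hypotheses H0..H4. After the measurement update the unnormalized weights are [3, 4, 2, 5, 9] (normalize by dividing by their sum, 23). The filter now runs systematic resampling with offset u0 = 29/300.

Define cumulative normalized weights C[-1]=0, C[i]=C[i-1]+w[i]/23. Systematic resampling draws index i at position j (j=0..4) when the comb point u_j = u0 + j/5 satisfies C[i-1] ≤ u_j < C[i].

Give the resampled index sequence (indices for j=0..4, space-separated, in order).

0 1 3 4 4

C = [3/23, 7/23, 9/23, 14/23, 1]
j=0: u_0=29/300 ∈ [0, 3/23) → index 0
j=1: u_1=89/300 ∈ [3/23, 7/23) → index 1
j=2: u_2=149/300 ∈ [9/23, 14/23) → index 3
j=3: u_3=209/300 ∈ [14/23, 1) → index 4
j=4: u_4=269/300 ∈ [14/23, 1) → index 4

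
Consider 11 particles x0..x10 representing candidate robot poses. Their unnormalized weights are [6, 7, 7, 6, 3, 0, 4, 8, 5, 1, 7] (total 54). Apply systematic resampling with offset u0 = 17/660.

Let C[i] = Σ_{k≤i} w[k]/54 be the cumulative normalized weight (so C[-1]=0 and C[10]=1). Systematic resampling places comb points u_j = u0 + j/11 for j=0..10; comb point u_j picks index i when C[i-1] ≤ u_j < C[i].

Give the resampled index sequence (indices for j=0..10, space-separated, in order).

0 1 1 2 3 3 6 7 7 8 10

C = [1/9, 13/54, 10/27, 13/27, 29/54, 29/54, 11/18, 41/54, 23/27, 47/54, 1]
j=0: u_0=17/660 ∈ [0, 1/9) → index 0
j=1: u_1=7/60 ∈ [1/9, 13/54) → index 1
j=2: u_2=137/660 ∈ [1/9, 13/54) → index 1
j=3: u_3=197/660 ∈ [13/54, 10/27) → index 2
j=4: u_4=257/660 ∈ [10/27, 13/27) → index 3
j=5: u_5=317/660 ∈ [10/27, 13/27) → index 3
j=6: u_6=377/660 ∈ [29/54, 11/18) → index 6
j=7: u_7=437/660 ∈ [11/18, 41/54) → index 7
j=8: u_8=497/660 ∈ [11/18, 41/54) → index 7
j=9: u_9=557/660 ∈ [41/54, 23/27) → index 8
j=10: u_10=617/660 ∈ [47/54, 1) → index 10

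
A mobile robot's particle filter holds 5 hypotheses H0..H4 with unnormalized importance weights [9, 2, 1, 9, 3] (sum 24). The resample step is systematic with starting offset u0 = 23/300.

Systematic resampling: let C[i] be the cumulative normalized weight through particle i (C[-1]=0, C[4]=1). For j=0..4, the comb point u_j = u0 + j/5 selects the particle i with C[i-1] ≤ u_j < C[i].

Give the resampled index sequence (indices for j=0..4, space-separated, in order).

0 0 2 3 4

C = [3/8, 11/24, 1/2, 7/8, 1]
j=0: u_0=23/300 ∈ [0, 3/8) → index 0
j=1: u_1=83/300 ∈ [0, 3/8) → index 0
j=2: u_2=143/300 ∈ [11/24, 1/2) → index 2
j=3: u_3=203/300 ∈ [1/2, 7/8) → index 3
j=4: u_4=263/300 ∈ [7/8, 1) → index 4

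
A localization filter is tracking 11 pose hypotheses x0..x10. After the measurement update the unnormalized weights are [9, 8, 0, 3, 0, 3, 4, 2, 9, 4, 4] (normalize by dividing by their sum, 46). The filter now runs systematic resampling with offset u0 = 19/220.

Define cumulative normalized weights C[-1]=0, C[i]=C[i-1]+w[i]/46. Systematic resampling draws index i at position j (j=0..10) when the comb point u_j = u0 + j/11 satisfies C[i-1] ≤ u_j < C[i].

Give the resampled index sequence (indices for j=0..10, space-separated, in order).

C = [9/46, 17/46, 17/46, 10/23, 10/23, 1/2, 27/46, 29/46, 19/23, 21/23, 1]
j=0: u_0=19/220 ∈ [0, 9/46) → index 0
j=1: u_1=39/220 ∈ [0, 9/46) → index 0
j=2: u_2=59/220 ∈ [9/46, 17/46) → index 1
j=3: u_3=79/220 ∈ [9/46, 17/46) → index 1
j=4: u_4=9/20 ∈ [10/23, 1/2) → index 5
j=5: u_5=119/220 ∈ [1/2, 27/46) → index 6
j=6: u_6=139/220 ∈ [29/46, 19/23) → index 8
j=7: u_7=159/220 ∈ [29/46, 19/23) → index 8
j=8: u_8=179/220 ∈ [29/46, 19/23) → index 8
j=9: u_9=199/220 ∈ [19/23, 21/23) → index 9
j=10: u_10=219/220 ∈ [21/23, 1) → index 10

0 0 1 1 5 6 8 8 8 9 10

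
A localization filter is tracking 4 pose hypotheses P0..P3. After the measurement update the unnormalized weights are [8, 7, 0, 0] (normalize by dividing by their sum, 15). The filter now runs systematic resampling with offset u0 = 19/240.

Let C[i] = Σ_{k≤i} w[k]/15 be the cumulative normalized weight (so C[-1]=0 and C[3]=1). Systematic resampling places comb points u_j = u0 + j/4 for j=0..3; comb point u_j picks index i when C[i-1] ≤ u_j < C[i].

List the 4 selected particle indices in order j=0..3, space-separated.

C = [8/15, 1, 1, 1]
j=0: u_0=19/240 ∈ [0, 8/15) → index 0
j=1: u_1=79/240 ∈ [0, 8/15) → index 0
j=2: u_2=139/240 ∈ [8/15, 1) → index 1
j=3: u_3=199/240 ∈ [8/15, 1) → index 1

0 0 1 1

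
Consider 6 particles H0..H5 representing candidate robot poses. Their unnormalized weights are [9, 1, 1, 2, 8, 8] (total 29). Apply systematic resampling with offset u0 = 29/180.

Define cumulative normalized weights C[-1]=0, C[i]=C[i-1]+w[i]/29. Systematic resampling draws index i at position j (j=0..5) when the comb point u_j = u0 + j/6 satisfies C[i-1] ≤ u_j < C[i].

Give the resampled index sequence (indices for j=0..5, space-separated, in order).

0 1 4 4 5 5

C = [9/29, 10/29, 11/29, 13/29, 21/29, 1]
j=0: u_0=29/180 ∈ [0, 9/29) → index 0
j=1: u_1=59/180 ∈ [9/29, 10/29) → index 1
j=2: u_2=89/180 ∈ [13/29, 21/29) → index 4
j=3: u_3=119/180 ∈ [13/29, 21/29) → index 4
j=4: u_4=149/180 ∈ [21/29, 1) → index 5
j=5: u_5=179/180 ∈ [21/29, 1) → index 5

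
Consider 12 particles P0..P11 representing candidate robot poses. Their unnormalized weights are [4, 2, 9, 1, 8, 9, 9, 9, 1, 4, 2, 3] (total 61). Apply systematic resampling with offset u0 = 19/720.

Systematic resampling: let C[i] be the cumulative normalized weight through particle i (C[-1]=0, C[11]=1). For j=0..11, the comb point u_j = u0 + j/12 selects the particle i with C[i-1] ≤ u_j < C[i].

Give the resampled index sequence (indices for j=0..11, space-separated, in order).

C = [4/61, 6/61, 15/61, 16/61, 24/61, 33/61, 42/61, 51/61, 52/61, 56/61, 58/61, 1]
j=0: u_0=19/720 ∈ [0, 4/61) → index 0
j=1: u_1=79/720 ∈ [6/61, 15/61) → index 2
j=2: u_2=139/720 ∈ [6/61, 15/61) → index 2
j=3: u_3=199/720 ∈ [16/61, 24/61) → index 4
j=4: u_4=259/720 ∈ [16/61, 24/61) → index 4
j=5: u_5=319/720 ∈ [24/61, 33/61) → index 5
j=6: u_6=379/720 ∈ [24/61, 33/61) → index 5
j=7: u_7=439/720 ∈ [33/61, 42/61) → index 6
j=8: u_8=499/720 ∈ [42/61, 51/61) → index 7
j=9: u_9=559/720 ∈ [42/61, 51/61) → index 7
j=10: u_10=619/720 ∈ [52/61, 56/61) → index 9
j=11: u_11=679/720 ∈ [56/61, 58/61) → index 10

0 2 2 4 4 5 5 6 7 7 9 10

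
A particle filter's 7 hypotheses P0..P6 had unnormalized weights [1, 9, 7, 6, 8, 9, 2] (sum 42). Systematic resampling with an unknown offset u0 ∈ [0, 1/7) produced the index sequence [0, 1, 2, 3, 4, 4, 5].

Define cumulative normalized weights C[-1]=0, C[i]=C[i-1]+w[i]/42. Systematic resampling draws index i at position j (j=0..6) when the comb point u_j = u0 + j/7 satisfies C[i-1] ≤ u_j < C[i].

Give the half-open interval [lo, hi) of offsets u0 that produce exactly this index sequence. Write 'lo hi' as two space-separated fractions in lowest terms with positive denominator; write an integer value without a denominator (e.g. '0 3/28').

C = [1/42, 5/21, 17/42, 23/42, 31/42, 20/21, 1]
j=0 picked index 0: u0 ∈ [0, 1/42)
j=1 picked index 1: u0 ∈ [-5/42, 2/21)
j=2 picked index 2: u0 ∈ [-1/21, 5/42)
j=3 picked index 3: u0 ∈ [-1/42, 5/42)
j=4 picked index 4: u0 ∈ [-1/42, 1/6)
j=5 picked index 4: u0 ∈ [-1/6, 1/42)
j=6 picked index 5: u0 ∈ [-5/42, 2/21)
intersection: [0, 1/42)

0 1/42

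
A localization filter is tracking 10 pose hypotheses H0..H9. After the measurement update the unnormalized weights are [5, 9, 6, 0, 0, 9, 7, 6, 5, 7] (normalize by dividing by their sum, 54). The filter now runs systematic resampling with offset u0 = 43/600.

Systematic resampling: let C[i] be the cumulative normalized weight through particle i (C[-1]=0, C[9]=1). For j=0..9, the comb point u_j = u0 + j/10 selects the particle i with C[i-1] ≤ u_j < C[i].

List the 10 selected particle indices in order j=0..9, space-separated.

C = [5/54, 7/27, 10/27, 10/27, 10/27, 29/54, 2/3, 7/9, 47/54, 1]
j=0: u_0=43/600 ∈ [0, 5/54) → index 0
j=1: u_1=103/600 ∈ [5/54, 7/27) → index 1
j=2: u_2=163/600 ∈ [7/27, 10/27) → index 2
j=3: u_3=223/600 ∈ [10/27, 29/54) → index 5
j=4: u_4=283/600 ∈ [10/27, 29/54) → index 5
j=5: u_5=343/600 ∈ [29/54, 2/3) → index 6
j=6: u_6=403/600 ∈ [2/3, 7/9) → index 7
j=7: u_7=463/600 ∈ [2/3, 7/9) → index 7
j=8: u_8=523/600 ∈ [47/54, 1) → index 9
j=9: u_9=583/600 ∈ [47/54, 1) → index 9

0 1 2 5 5 6 7 7 9 9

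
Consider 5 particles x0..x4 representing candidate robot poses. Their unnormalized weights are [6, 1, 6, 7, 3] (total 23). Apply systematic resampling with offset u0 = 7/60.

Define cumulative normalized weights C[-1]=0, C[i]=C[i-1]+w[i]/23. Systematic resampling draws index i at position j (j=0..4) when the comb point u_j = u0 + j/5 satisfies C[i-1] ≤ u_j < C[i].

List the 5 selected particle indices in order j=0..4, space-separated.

C = [6/23, 7/23, 13/23, 20/23, 1]
j=0: u_0=7/60 ∈ [0, 6/23) → index 0
j=1: u_1=19/60 ∈ [7/23, 13/23) → index 2
j=2: u_2=31/60 ∈ [7/23, 13/23) → index 2
j=3: u_3=43/60 ∈ [13/23, 20/23) → index 3
j=4: u_4=11/12 ∈ [20/23, 1) → index 4

0 2 2 3 4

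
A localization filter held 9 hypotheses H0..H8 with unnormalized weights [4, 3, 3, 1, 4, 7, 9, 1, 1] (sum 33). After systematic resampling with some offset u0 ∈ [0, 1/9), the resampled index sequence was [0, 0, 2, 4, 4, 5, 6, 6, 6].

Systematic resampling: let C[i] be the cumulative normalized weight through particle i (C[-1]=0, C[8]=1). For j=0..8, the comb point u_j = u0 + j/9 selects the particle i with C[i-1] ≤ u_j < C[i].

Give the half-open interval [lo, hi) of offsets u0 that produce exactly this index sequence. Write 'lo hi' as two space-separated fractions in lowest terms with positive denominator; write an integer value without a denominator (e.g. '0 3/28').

0 1/99

C = [4/33, 7/33, 10/33, 1/3, 5/11, 2/3, 31/33, 32/33, 1]
j=0 picked index 0: u0 ∈ [0, 4/33)
j=1 picked index 0: u0 ∈ [-1/9, 1/99)
j=2 picked index 2: u0 ∈ [-1/99, 8/99)
j=3 picked index 4: u0 ∈ [0, 4/33)
j=4 picked index 4: u0 ∈ [-1/9, 1/99)
j=5 picked index 5: u0 ∈ [-10/99, 1/9)
j=6 picked index 6: u0 ∈ [0, 3/11)
j=7 picked index 6: u0 ∈ [-1/9, 16/99)
j=8 picked index 6: u0 ∈ [-2/9, 5/99)
intersection: [0, 1/99)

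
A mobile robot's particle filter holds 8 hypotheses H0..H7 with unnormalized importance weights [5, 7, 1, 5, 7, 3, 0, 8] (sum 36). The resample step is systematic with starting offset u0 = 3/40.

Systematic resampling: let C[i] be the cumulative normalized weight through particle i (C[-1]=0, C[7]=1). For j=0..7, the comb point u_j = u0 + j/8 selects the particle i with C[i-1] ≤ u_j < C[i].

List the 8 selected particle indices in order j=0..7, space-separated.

C = [5/36, 1/3, 13/36, 1/2, 25/36, 7/9, 7/9, 1]
j=0: u_0=3/40 ∈ [0, 5/36) → index 0
j=1: u_1=1/5 ∈ [5/36, 1/3) → index 1
j=2: u_2=13/40 ∈ [5/36, 1/3) → index 1
j=3: u_3=9/20 ∈ [13/36, 1/2) → index 3
j=4: u_4=23/40 ∈ [1/2, 25/36) → index 4
j=5: u_5=7/10 ∈ [25/36, 7/9) → index 5
j=6: u_6=33/40 ∈ [7/9, 1) → index 7
j=7: u_7=19/20 ∈ [7/9, 1) → index 7

0 1 1 3 4 5 7 7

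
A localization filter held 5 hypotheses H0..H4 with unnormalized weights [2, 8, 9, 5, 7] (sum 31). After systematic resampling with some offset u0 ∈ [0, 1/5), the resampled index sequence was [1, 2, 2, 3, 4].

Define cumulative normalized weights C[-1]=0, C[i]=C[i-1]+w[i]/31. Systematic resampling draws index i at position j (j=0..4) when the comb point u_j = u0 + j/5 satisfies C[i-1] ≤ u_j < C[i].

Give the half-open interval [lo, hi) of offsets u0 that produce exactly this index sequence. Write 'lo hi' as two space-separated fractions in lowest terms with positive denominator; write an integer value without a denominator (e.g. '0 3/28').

C = [2/31, 10/31, 19/31, 24/31, 1]
j=0 picked index 1: u0 ∈ [2/31, 10/31)
j=1 picked index 2: u0 ∈ [19/155, 64/155)
j=2 picked index 2: u0 ∈ [-12/155, 33/155)
j=3 picked index 3: u0 ∈ [2/155, 27/155)
j=4 picked index 4: u0 ∈ [-4/155, 1/5)
intersection: [19/155, 27/155)

19/155 27/155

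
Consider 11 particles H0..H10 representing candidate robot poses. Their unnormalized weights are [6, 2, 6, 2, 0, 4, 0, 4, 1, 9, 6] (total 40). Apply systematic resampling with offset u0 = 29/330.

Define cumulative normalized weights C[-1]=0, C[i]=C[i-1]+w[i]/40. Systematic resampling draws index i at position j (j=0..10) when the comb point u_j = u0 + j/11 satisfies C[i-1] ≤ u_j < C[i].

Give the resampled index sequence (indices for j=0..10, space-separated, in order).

0 1 2 3 5 7 9 9 9 10 10

C = [3/20, 1/5, 7/20, 2/5, 2/5, 1/2, 1/2, 3/5, 5/8, 17/20, 1]
j=0: u_0=29/330 ∈ [0, 3/20) → index 0
j=1: u_1=59/330 ∈ [3/20, 1/5) → index 1
j=2: u_2=89/330 ∈ [1/5, 7/20) → index 2
j=3: u_3=119/330 ∈ [7/20, 2/5) → index 3
j=4: u_4=149/330 ∈ [2/5, 1/2) → index 5
j=5: u_5=179/330 ∈ [1/2, 3/5) → index 7
j=6: u_6=19/30 ∈ [5/8, 17/20) → index 9
j=7: u_7=239/330 ∈ [5/8, 17/20) → index 9
j=8: u_8=269/330 ∈ [5/8, 17/20) → index 9
j=9: u_9=299/330 ∈ [17/20, 1) → index 10
j=10: u_10=329/330 ∈ [17/20, 1) → index 10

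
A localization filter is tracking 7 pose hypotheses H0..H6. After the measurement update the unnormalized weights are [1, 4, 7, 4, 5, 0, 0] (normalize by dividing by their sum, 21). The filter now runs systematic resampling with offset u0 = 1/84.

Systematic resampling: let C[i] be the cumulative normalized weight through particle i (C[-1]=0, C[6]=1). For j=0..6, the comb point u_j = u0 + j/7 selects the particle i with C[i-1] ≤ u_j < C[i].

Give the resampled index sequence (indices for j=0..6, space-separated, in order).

C = [1/21, 5/21, 4/7, 16/21, 1, 1, 1]
j=0: u_0=1/84 ∈ [0, 1/21) → index 0
j=1: u_1=13/84 ∈ [1/21, 5/21) → index 1
j=2: u_2=25/84 ∈ [5/21, 4/7) → index 2
j=3: u_3=37/84 ∈ [5/21, 4/7) → index 2
j=4: u_4=7/12 ∈ [4/7, 16/21) → index 3
j=5: u_5=61/84 ∈ [4/7, 16/21) → index 3
j=6: u_6=73/84 ∈ [16/21, 1) → index 4

0 1 2 2 3 3 4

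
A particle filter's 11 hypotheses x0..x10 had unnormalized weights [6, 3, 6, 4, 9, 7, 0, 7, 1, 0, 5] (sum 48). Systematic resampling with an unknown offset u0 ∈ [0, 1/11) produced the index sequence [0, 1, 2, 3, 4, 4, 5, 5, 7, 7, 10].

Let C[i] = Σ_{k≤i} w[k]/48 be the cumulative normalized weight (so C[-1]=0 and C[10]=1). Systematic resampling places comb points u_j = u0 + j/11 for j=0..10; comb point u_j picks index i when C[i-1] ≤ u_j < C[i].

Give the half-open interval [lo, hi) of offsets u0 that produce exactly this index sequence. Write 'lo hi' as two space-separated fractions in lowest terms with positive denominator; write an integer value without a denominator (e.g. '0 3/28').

C = [1/8, 3/16, 5/16, 19/48, 7/12, 35/48, 35/48, 7/8, 43/48, 43/48, 1]
j=0 picked index 0: u0 ∈ [0, 1/8)
j=1 picked index 1: u0 ∈ [3/88, 17/176)
j=2 picked index 2: u0 ∈ [1/176, 23/176)
j=3 picked index 3: u0 ∈ [7/176, 65/528)
j=4 picked index 4: u0 ∈ [17/528, 29/132)
j=5 picked index 4: u0 ∈ [-31/528, 17/132)
j=6 picked index 5: u0 ∈ [5/132, 97/528)
j=7 picked index 5: u0 ∈ [-7/132, 49/528)
j=8 picked index 7: u0 ∈ [1/528, 13/88)
j=9 picked index 7: u0 ∈ [-47/528, 5/88)
j=10 picked index 10: u0 ∈ [-7/528, 1/11)
intersection: [7/176, 5/88)

7/176 5/88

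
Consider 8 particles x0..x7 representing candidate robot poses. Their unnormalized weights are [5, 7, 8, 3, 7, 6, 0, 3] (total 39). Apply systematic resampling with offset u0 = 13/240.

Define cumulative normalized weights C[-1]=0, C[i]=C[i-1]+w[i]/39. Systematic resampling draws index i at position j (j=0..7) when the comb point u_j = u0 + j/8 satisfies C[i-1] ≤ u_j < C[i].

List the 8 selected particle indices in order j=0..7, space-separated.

0 1 1 2 3 4 5 7

C = [5/39, 4/13, 20/39, 23/39, 10/13, 12/13, 12/13, 1]
j=0: u_0=13/240 ∈ [0, 5/39) → index 0
j=1: u_1=43/240 ∈ [5/39, 4/13) → index 1
j=2: u_2=73/240 ∈ [5/39, 4/13) → index 1
j=3: u_3=103/240 ∈ [4/13, 20/39) → index 2
j=4: u_4=133/240 ∈ [20/39, 23/39) → index 3
j=5: u_5=163/240 ∈ [23/39, 10/13) → index 4
j=6: u_6=193/240 ∈ [10/13, 12/13) → index 5
j=7: u_7=223/240 ∈ [12/13, 1) → index 7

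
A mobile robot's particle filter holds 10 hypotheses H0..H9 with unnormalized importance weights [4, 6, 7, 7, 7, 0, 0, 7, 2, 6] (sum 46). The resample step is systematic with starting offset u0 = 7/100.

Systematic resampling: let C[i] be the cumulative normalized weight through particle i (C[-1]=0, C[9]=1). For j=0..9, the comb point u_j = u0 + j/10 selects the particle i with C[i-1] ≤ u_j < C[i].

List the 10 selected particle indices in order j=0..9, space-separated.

0 1 2 3 3 4 4 7 9 9

C = [2/23, 5/23, 17/46, 12/23, 31/46, 31/46, 31/46, 19/23, 20/23, 1]
j=0: u_0=7/100 ∈ [0, 2/23) → index 0
j=1: u_1=17/100 ∈ [2/23, 5/23) → index 1
j=2: u_2=27/100 ∈ [5/23, 17/46) → index 2
j=3: u_3=37/100 ∈ [17/46, 12/23) → index 3
j=4: u_4=47/100 ∈ [17/46, 12/23) → index 3
j=5: u_5=57/100 ∈ [12/23, 31/46) → index 4
j=6: u_6=67/100 ∈ [12/23, 31/46) → index 4
j=7: u_7=77/100 ∈ [31/46, 19/23) → index 7
j=8: u_8=87/100 ∈ [20/23, 1) → index 9
j=9: u_9=97/100 ∈ [20/23, 1) → index 9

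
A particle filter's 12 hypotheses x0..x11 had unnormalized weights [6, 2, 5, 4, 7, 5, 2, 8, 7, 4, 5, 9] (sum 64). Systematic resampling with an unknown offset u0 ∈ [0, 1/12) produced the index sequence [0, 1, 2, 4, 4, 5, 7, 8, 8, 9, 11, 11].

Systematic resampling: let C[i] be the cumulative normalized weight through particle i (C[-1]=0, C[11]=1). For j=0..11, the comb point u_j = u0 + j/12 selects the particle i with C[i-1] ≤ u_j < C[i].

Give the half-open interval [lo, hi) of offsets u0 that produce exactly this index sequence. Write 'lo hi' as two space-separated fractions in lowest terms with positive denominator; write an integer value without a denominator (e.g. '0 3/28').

5/192 1/32

C = [3/32, 1/8, 13/64, 17/64, 3/8, 29/64, 31/64, 39/64, 23/32, 25/32, 55/64, 1]
j=0 picked index 0: u0 ∈ [0, 3/32)
j=1 picked index 1: u0 ∈ [1/96, 1/24)
j=2 picked index 2: u0 ∈ [-1/24, 7/192)
j=3 picked index 4: u0 ∈ [1/64, 1/8)
j=4 picked index 4: u0 ∈ [-13/192, 1/24)
j=5 picked index 5: u0 ∈ [-1/24, 7/192)
j=6 picked index 7: u0 ∈ [-1/64, 7/64)
j=7 picked index 8: u0 ∈ [5/192, 13/96)
j=8 picked index 8: u0 ∈ [-11/192, 5/96)
j=9 picked index 9: u0 ∈ [-1/32, 1/32)
j=10 picked index 11: u0 ∈ [5/192, 1/6)
j=11 picked index 11: u0 ∈ [-11/192, 1/12)
intersection: [5/192, 1/32)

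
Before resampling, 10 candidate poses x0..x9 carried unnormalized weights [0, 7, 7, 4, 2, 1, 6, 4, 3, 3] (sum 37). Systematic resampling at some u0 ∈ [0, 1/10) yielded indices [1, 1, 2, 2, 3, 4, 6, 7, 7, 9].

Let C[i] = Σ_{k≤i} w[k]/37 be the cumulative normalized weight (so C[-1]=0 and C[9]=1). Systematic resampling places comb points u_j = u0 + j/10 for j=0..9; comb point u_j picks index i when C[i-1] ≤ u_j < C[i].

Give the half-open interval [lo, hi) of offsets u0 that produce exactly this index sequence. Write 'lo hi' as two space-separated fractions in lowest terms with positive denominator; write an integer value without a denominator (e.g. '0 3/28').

C = [0, 7/37, 14/37, 18/37, 20/37, 21/37, 27/37, 31/37, 34/37, 1]
j=0 picked index 1: u0 ∈ [0, 7/37)
j=1 picked index 1: u0 ∈ [-1/10, 33/370)
j=2 picked index 2: u0 ∈ [-2/185, 33/185)
j=3 picked index 2: u0 ∈ [-41/370, 29/370)
j=4 picked index 3: u0 ∈ [-4/185, 16/185)
j=5 picked index 4: u0 ∈ [-1/74, 3/74)
j=6 picked index 6: u0 ∈ [-6/185, 24/185)
j=7 picked index 7: u0 ∈ [11/370, 51/370)
j=8 picked index 7: u0 ∈ [-13/185, 7/185)
j=9 picked index 9: u0 ∈ [7/370, 1/10)
intersection: [11/370, 7/185)

11/370 7/185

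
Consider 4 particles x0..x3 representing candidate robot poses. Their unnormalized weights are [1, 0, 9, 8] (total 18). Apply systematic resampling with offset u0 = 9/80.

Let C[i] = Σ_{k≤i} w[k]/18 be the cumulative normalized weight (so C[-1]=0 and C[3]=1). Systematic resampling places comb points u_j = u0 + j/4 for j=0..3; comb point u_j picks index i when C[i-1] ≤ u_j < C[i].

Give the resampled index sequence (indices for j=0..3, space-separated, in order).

C = [1/18, 1/18, 5/9, 1]
j=0: u_0=9/80 ∈ [1/18, 5/9) → index 2
j=1: u_1=29/80 ∈ [1/18, 5/9) → index 2
j=2: u_2=49/80 ∈ [5/9, 1) → index 3
j=3: u_3=69/80 ∈ [5/9, 1) → index 3

2 2 3 3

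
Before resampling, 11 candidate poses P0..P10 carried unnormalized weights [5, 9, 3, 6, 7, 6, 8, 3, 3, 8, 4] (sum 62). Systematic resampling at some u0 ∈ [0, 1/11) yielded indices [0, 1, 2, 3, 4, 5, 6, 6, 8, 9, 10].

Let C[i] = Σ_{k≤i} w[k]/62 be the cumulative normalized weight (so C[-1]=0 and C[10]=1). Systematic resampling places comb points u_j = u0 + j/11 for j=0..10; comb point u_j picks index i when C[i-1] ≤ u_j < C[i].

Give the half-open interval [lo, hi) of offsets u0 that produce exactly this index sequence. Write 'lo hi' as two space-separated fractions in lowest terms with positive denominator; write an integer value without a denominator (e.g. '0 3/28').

C = [5/62, 7/31, 17/62, 23/62, 15/31, 18/31, 22/31, 47/62, 25/31, 29/31, 1]
j=0 picked index 0: u0 ∈ [0, 5/62)
j=1 picked index 1: u0 ∈ [-7/682, 46/341)
j=2 picked index 2: u0 ∈ [15/341, 63/682)
j=3 picked index 3: u0 ∈ [1/682, 67/682)
j=4 picked index 4: u0 ∈ [5/682, 41/341)
j=5 picked index 5: u0 ∈ [10/341, 43/341)
j=6 picked index 6: u0 ∈ [12/341, 56/341)
j=7 picked index 6: u0 ∈ [-19/341, 25/341)
j=8 picked index 8: u0 ∈ [21/682, 27/341)
j=9 picked index 9: u0 ∈ [-4/341, 40/341)
j=10 picked index 10: u0 ∈ [9/341, 1/11)
intersection: [15/341, 25/341)

15/341 25/341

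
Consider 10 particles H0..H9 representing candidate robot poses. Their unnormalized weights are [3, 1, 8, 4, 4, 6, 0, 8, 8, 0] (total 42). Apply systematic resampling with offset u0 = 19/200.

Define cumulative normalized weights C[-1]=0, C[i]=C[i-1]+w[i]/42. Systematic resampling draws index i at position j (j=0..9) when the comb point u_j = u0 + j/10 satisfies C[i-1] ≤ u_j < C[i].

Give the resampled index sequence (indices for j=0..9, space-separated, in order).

C = [1/14, 2/21, 2/7, 8/21, 10/21, 13/21, 13/21, 17/21, 1, 1]
j=0: u_0=19/200 ∈ [1/14, 2/21) → index 1
j=1: u_1=39/200 ∈ [2/21, 2/7) → index 2
j=2: u_2=59/200 ∈ [2/7, 8/21) → index 3
j=3: u_3=79/200 ∈ [8/21, 10/21) → index 4
j=4: u_4=99/200 ∈ [10/21, 13/21) → index 5
j=5: u_5=119/200 ∈ [10/21, 13/21) → index 5
j=6: u_6=139/200 ∈ [13/21, 17/21) → index 7
j=7: u_7=159/200 ∈ [13/21, 17/21) → index 7
j=8: u_8=179/200 ∈ [17/21, 1) → index 8
j=9: u_9=199/200 ∈ [17/21, 1) → index 8

1 2 3 4 5 5 7 7 8 8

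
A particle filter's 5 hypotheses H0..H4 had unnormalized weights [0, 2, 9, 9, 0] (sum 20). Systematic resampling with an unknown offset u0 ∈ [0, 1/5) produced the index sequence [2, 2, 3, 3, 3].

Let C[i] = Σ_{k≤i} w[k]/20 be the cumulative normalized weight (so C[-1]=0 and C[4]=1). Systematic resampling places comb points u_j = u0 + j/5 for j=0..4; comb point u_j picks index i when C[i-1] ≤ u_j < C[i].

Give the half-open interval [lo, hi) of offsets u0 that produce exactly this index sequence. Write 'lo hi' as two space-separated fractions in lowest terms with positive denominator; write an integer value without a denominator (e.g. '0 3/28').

3/20 1/5

C = [0, 1/10, 11/20, 1, 1]
j=0 picked index 2: u0 ∈ [1/10, 11/20)
j=1 picked index 2: u0 ∈ [-1/10, 7/20)
j=2 picked index 3: u0 ∈ [3/20, 3/5)
j=3 picked index 3: u0 ∈ [-1/20, 2/5)
j=4 picked index 3: u0 ∈ [-1/4, 1/5)
intersection: [3/20, 1/5)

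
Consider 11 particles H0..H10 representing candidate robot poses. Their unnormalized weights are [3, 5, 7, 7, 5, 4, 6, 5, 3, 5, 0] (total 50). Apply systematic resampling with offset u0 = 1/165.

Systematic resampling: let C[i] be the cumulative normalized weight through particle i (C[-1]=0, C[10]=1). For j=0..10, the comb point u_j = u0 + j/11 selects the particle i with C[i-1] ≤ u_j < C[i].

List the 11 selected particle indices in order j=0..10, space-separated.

C = [3/50, 4/25, 3/10, 11/25, 27/50, 31/50, 37/50, 21/25, 9/10, 1, 1]
j=0: u_0=1/165 ∈ [0, 3/50) → index 0
j=1: u_1=16/165 ∈ [3/50, 4/25) → index 1
j=2: u_2=31/165 ∈ [4/25, 3/10) → index 2
j=3: u_3=46/165 ∈ [4/25, 3/10) → index 2
j=4: u_4=61/165 ∈ [3/10, 11/25) → index 3
j=5: u_5=76/165 ∈ [11/25, 27/50) → index 4
j=6: u_6=91/165 ∈ [27/50, 31/50) → index 5
j=7: u_7=106/165 ∈ [31/50, 37/50) → index 6
j=8: u_8=11/15 ∈ [31/50, 37/50) → index 6
j=9: u_9=136/165 ∈ [37/50, 21/25) → index 7
j=10: u_10=151/165 ∈ [9/10, 1) → index 9

0 1 2 2 3 4 5 6 6 7 9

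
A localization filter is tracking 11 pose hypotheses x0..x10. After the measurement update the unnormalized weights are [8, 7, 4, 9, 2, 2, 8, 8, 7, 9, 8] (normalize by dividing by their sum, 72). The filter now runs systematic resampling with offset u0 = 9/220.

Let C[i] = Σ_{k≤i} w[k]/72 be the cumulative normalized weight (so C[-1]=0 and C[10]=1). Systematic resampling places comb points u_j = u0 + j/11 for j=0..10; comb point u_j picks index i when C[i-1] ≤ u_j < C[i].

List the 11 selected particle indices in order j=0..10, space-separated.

C = [1/9, 5/24, 19/72, 7/18, 5/12, 4/9, 5/9, 2/3, 55/72, 8/9, 1]
j=0: u_0=9/220 ∈ [0, 1/9) → index 0
j=1: u_1=29/220 ∈ [1/9, 5/24) → index 1
j=2: u_2=49/220 ∈ [5/24, 19/72) → index 2
j=3: u_3=69/220 ∈ [19/72, 7/18) → index 3
j=4: u_4=89/220 ∈ [7/18, 5/12) → index 4
j=5: u_5=109/220 ∈ [4/9, 5/9) → index 6
j=6: u_6=129/220 ∈ [5/9, 2/3) → index 7
j=7: u_7=149/220 ∈ [2/3, 55/72) → index 8
j=8: u_8=169/220 ∈ [55/72, 8/9) → index 9
j=9: u_9=189/220 ∈ [55/72, 8/9) → index 9
j=10: u_10=19/20 ∈ [8/9, 1) → index 10

0 1 2 3 4 6 7 8 9 9 10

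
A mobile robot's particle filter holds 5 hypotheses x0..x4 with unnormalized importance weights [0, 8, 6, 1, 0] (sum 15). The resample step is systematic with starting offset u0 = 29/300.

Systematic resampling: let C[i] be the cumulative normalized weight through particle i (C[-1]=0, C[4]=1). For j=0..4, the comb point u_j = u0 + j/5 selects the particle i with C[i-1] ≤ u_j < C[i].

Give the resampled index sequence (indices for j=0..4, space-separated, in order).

1 1 1 2 2

C = [0, 8/15, 14/15, 1, 1]
j=0: u_0=29/300 ∈ [0, 8/15) → index 1
j=1: u_1=89/300 ∈ [0, 8/15) → index 1
j=2: u_2=149/300 ∈ [0, 8/15) → index 1
j=3: u_3=209/300 ∈ [8/15, 14/15) → index 2
j=4: u_4=269/300 ∈ [8/15, 14/15) → index 2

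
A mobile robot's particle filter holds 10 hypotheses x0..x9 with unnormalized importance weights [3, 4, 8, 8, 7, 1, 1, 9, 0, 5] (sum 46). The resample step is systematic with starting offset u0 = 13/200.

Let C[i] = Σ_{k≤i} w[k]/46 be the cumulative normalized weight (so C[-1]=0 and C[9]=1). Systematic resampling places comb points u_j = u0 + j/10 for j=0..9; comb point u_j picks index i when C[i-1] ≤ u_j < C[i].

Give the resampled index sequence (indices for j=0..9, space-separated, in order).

C = [3/46, 7/46, 15/46, 1/2, 15/23, 31/46, 16/23, 41/46, 41/46, 1]
j=0: u_0=13/200 ∈ [0, 3/46) → index 0
j=1: u_1=33/200 ∈ [7/46, 15/46) → index 2
j=2: u_2=53/200 ∈ [7/46, 15/46) → index 2
j=3: u_3=73/200 ∈ [15/46, 1/2) → index 3
j=4: u_4=93/200 ∈ [15/46, 1/2) → index 3
j=5: u_5=113/200 ∈ [1/2, 15/23) → index 4
j=6: u_6=133/200 ∈ [15/23, 31/46) → index 5
j=7: u_7=153/200 ∈ [16/23, 41/46) → index 7
j=8: u_8=173/200 ∈ [16/23, 41/46) → index 7
j=9: u_9=193/200 ∈ [41/46, 1) → index 9

0 2 2 3 3 4 5 7 7 9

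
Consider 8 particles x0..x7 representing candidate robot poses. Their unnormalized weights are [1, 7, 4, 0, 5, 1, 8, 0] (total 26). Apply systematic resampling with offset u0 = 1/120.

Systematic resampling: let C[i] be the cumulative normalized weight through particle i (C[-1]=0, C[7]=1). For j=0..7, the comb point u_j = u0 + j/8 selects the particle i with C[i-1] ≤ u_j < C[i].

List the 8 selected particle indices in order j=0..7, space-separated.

0 1 1 2 4 4 6 6

C = [1/26, 4/13, 6/13, 6/13, 17/26, 9/13, 1, 1]
j=0: u_0=1/120 ∈ [0, 1/26) → index 0
j=1: u_1=2/15 ∈ [1/26, 4/13) → index 1
j=2: u_2=31/120 ∈ [1/26, 4/13) → index 1
j=3: u_3=23/60 ∈ [4/13, 6/13) → index 2
j=4: u_4=61/120 ∈ [6/13, 17/26) → index 4
j=5: u_5=19/30 ∈ [6/13, 17/26) → index 4
j=6: u_6=91/120 ∈ [9/13, 1) → index 6
j=7: u_7=53/60 ∈ [9/13, 1) → index 6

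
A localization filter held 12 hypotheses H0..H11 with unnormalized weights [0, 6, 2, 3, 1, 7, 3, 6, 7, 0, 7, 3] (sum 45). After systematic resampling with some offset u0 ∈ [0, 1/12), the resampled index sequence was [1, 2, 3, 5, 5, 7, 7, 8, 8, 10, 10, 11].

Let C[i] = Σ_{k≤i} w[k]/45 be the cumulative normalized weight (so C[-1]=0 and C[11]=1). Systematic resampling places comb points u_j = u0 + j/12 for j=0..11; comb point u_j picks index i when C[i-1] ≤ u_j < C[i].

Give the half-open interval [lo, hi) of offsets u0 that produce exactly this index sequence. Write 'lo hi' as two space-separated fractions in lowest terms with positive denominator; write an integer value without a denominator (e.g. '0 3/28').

C = [0, 2/15, 8/45, 11/45, 4/15, 19/45, 22/45, 28/45, 7/9, 7/9, 14/15, 1]
j=0 picked index 1: u0 ∈ [0, 2/15)
j=1 picked index 2: u0 ∈ [1/20, 17/180)
j=2 picked index 3: u0 ∈ [1/90, 7/90)
j=3 picked index 5: u0 ∈ [1/60, 31/180)
j=4 picked index 5: u0 ∈ [-1/15, 4/45)
j=5 picked index 7: u0 ∈ [13/180, 37/180)
j=6 picked index 7: u0 ∈ [-1/90, 11/90)
j=7 picked index 8: u0 ∈ [7/180, 7/36)
j=8 picked index 8: u0 ∈ [-2/45, 1/9)
j=9 picked index 10: u0 ∈ [1/36, 11/60)
j=10 picked index 10: u0 ∈ [-1/18, 1/10)
j=11 picked index 11: u0 ∈ [1/60, 1/12)
intersection: [13/180, 7/90)

13/180 7/90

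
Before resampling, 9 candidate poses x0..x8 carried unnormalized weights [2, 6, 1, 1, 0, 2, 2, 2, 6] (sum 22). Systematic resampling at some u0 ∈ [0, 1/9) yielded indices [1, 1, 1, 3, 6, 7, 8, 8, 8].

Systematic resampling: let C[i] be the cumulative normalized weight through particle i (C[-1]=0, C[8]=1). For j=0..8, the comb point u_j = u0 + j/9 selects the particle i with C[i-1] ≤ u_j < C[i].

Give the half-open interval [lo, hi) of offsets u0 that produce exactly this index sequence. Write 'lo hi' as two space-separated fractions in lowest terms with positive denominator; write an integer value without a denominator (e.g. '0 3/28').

10/99 1/9

C = [1/11, 4/11, 9/22, 5/11, 5/11, 6/11, 7/11, 8/11, 1]
j=0 picked index 1: u0 ∈ [1/11, 4/11)
j=1 picked index 1: u0 ∈ [-2/99, 25/99)
j=2 picked index 1: u0 ∈ [-13/99, 14/99)
j=3 picked index 3: u0 ∈ [5/66, 4/33)
j=4 picked index 6: u0 ∈ [10/99, 19/99)
j=5 picked index 7: u0 ∈ [8/99, 17/99)
j=6 picked index 8: u0 ∈ [2/33, 1/3)
j=7 picked index 8: u0 ∈ [-5/99, 2/9)
j=8 picked index 8: u0 ∈ [-16/99, 1/9)
intersection: [10/99, 1/9)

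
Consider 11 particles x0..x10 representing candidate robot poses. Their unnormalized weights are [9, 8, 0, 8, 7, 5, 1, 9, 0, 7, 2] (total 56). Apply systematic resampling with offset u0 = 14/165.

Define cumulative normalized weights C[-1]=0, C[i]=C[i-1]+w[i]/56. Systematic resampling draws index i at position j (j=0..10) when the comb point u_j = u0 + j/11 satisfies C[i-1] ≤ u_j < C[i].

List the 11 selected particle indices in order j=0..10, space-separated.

0 1 1 3 4 4 5 7 7 9 10

C = [9/56, 17/56, 17/56, 25/56, 4/7, 37/56, 19/28, 47/56, 47/56, 27/28, 1]
j=0: u_0=14/165 ∈ [0, 9/56) → index 0
j=1: u_1=29/165 ∈ [9/56, 17/56) → index 1
j=2: u_2=4/15 ∈ [9/56, 17/56) → index 1
j=3: u_3=59/165 ∈ [17/56, 25/56) → index 3
j=4: u_4=74/165 ∈ [25/56, 4/7) → index 4
j=5: u_5=89/165 ∈ [25/56, 4/7) → index 4
j=6: u_6=104/165 ∈ [4/7, 37/56) → index 5
j=7: u_7=119/165 ∈ [19/28, 47/56) → index 7
j=8: u_8=134/165 ∈ [19/28, 47/56) → index 7
j=9: u_9=149/165 ∈ [47/56, 27/28) → index 9
j=10: u_10=164/165 ∈ [27/28, 1) → index 10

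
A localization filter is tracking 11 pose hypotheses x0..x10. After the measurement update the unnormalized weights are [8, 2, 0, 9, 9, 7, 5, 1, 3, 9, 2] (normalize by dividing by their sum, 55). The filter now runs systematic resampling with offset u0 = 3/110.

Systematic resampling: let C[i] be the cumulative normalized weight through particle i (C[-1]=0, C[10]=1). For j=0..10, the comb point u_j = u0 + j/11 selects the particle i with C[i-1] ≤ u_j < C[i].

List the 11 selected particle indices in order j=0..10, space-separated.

0 0 3 3 4 4 5 6 8 9 9

C = [8/55, 2/11, 2/11, 19/55, 28/55, 7/11, 8/11, 41/55, 4/5, 53/55, 1]
j=0: u_0=3/110 ∈ [0, 8/55) → index 0
j=1: u_1=13/110 ∈ [0, 8/55) → index 0
j=2: u_2=23/110 ∈ [2/11, 19/55) → index 3
j=3: u_3=3/10 ∈ [2/11, 19/55) → index 3
j=4: u_4=43/110 ∈ [19/55, 28/55) → index 4
j=5: u_5=53/110 ∈ [19/55, 28/55) → index 4
j=6: u_6=63/110 ∈ [28/55, 7/11) → index 5
j=7: u_7=73/110 ∈ [7/11, 8/11) → index 6
j=8: u_8=83/110 ∈ [41/55, 4/5) → index 8
j=9: u_9=93/110 ∈ [4/5, 53/55) → index 9
j=10: u_10=103/110 ∈ [4/5, 53/55) → index 9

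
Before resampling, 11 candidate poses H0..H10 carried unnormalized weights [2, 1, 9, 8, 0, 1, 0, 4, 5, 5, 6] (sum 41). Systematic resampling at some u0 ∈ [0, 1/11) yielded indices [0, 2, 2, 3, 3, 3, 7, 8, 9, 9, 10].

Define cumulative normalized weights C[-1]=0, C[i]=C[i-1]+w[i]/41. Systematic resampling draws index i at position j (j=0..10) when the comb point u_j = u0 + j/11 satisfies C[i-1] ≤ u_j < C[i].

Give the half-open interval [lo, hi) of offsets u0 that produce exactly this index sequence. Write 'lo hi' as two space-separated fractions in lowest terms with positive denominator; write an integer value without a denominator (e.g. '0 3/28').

C = [2/41, 3/41, 12/41, 20/41, 20/41, 21/41, 21/41, 25/41, 30/41, 35/41, 1]
j=0 picked index 0: u0 ∈ [0, 2/41)
j=1 picked index 2: u0 ∈ [-8/451, 91/451)
j=2 picked index 2: u0 ∈ [-49/451, 50/451)
j=3 picked index 3: u0 ∈ [9/451, 97/451)
j=4 picked index 3: u0 ∈ [-32/451, 56/451)
j=5 picked index 3: u0 ∈ [-73/451, 15/451)
j=6 picked index 7: u0 ∈ [-15/451, 29/451)
j=7 picked index 8: u0 ∈ [-12/451, 43/451)
j=8 picked index 9: u0 ∈ [2/451, 57/451)
j=9 picked index 9: u0 ∈ [-39/451, 16/451)
j=10 picked index 10: u0 ∈ [-25/451, 1/11)
intersection: [9/451, 15/451)

9/451 15/451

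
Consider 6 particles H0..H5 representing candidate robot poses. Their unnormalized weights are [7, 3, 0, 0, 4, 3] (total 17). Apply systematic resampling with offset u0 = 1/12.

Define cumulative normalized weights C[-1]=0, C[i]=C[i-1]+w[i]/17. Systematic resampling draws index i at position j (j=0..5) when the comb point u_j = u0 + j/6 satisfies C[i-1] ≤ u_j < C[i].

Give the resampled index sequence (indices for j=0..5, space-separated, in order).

C = [7/17, 10/17, 10/17, 10/17, 14/17, 1]
j=0: u_0=1/12 ∈ [0, 7/17) → index 0
j=1: u_1=1/4 ∈ [0, 7/17) → index 0
j=2: u_2=5/12 ∈ [7/17, 10/17) → index 1
j=3: u_3=7/12 ∈ [7/17, 10/17) → index 1
j=4: u_4=3/4 ∈ [10/17, 14/17) → index 4
j=5: u_5=11/12 ∈ [14/17, 1) → index 5

0 0 1 1 4 5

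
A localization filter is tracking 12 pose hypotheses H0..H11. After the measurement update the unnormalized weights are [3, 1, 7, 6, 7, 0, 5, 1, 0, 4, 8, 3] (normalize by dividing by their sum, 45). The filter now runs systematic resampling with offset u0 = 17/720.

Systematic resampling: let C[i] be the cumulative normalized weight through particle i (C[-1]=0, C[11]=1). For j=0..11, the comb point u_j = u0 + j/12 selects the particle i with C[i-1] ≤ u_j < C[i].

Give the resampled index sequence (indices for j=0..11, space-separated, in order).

C = [1/15, 4/45, 11/45, 17/45, 8/15, 8/15, 29/45, 2/3, 2/3, 34/45, 14/15, 1]
j=0: u_0=17/720 ∈ [0, 1/15) → index 0
j=1: u_1=77/720 ∈ [4/45, 11/45) → index 2
j=2: u_2=137/720 ∈ [4/45, 11/45) → index 2
j=3: u_3=197/720 ∈ [11/45, 17/45) → index 3
j=4: u_4=257/720 ∈ [11/45, 17/45) → index 3
j=5: u_5=317/720 ∈ [17/45, 8/15) → index 4
j=6: u_6=377/720 ∈ [17/45, 8/15) → index 4
j=7: u_7=437/720 ∈ [8/15, 29/45) → index 6
j=8: u_8=497/720 ∈ [2/3, 34/45) → index 9
j=9: u_9=557/720 ∈ [34/45, 14/15) → index 10
j=10: u_10=617/720 ∈ [34/45, 14/15) → index 10
j=11: u_11=677/720 ∈ [14/15, 1) → index 11

0 2 2 3 3 4 4 6 9 10 10 11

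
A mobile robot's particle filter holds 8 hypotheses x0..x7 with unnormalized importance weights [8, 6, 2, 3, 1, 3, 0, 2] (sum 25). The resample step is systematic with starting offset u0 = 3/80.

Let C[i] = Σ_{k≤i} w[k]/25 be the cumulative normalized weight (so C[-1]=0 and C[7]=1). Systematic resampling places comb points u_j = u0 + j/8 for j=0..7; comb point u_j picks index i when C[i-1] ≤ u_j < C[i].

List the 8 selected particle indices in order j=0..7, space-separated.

0 0 0 1 1 3 4 5

C = [8/25, 14/25, 16/25, 19/25, 4/5, 23/25, 23/25, 1]
j=0: u_0=3/80 ∈ [0, 8/25) → index 0
j=1: u_1=13/80 ∈ [0, 8/25) → index 0
j=2: u_2=23/80 ∈ [0, 8/25) → index 0
j=3: u_3=33/80 ∈ [8/25, 14/25) → index 1
j=4: u_4=43/80 ∈ [8/25, 14/25) → index 1
j=5: u_5=53/80 ∈ [16/25, 19/25) → index 3
j=6: u_6=63/80 ∈ [19/25, 4/5) → index 4
j=7: u_7=73/80 ∈ [4/5, 23/25) → index 5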